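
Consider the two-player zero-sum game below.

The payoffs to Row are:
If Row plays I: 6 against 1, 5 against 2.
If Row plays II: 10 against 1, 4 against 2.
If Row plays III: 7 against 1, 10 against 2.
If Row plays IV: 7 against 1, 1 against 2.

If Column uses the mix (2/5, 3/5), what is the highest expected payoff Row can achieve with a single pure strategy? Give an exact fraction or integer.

44/5

I: (6)·(2/5) + (5)·(3/5) = 27/5.
II: (10)·(2/5) + (4)·(3/5) = 32/5.
III: (7)·(2/5) + (10)·(3/5) = 44/5.
IV: (7)·(2/5) + (1)·(3/5) = 17/5.
The best pure response is III with expected payoff 44/5.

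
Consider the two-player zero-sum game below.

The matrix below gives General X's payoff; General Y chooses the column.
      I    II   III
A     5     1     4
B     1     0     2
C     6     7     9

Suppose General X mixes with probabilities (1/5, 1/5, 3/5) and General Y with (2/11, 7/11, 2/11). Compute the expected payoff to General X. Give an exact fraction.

268/55

Against (2/11, 7/11, 2/11), each row's expected payoff is A: 25/11; B: 6/11; C: 79/11.
Taking the (1/5, 1/5, 3/5)-weighted average: (1/5)·(25/11) + (1/5)·(6/11) + (3/5)·(79/11) = 268/55.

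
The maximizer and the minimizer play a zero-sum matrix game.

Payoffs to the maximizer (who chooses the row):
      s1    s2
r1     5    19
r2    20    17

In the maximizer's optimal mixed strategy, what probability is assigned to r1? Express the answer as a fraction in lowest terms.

3/17

Row minima are 5 and 17, so the maximizer's maximin is 17; column maxima are 20 and 19, so the minimizer's minimax is 19. These differ, so the equilibrium is in mixed strategies.
Let the maximizer play r1 with probability p. The minimizer is indifferent when 5p + 20(1−p) = 19p + 17(1−p), giving p = 3/17.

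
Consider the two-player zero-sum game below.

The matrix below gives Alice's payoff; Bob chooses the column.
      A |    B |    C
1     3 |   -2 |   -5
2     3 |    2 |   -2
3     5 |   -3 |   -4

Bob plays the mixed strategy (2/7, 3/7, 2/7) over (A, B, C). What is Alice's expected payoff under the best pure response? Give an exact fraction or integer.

1: (3)·(2/7) + (-2)·(3/7) + (-5)·(2/7) = -10/7.
2: (3)·(2/7) + (2)·(3/7) + (-2)·(2/7) = 8/7.
3: (5)·(2/7) + (-3)·(3/7) + (-4)·(2/7) = -1.
The best pure response is 2 with expected payoff 8/7.

8/7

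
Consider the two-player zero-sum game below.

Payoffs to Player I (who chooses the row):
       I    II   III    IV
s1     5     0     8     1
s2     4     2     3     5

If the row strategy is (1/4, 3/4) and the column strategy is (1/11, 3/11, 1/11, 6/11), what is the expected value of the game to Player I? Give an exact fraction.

Against (1/11, 3/11, 1/11, 6/11), each row's expected payoff is s1: 19/11; s2: 43/11.
Taking the (1/4, 3/4)-weighted average: (1/4)·(19/11) + (3/4)·(43/11) = 37/11.

37/11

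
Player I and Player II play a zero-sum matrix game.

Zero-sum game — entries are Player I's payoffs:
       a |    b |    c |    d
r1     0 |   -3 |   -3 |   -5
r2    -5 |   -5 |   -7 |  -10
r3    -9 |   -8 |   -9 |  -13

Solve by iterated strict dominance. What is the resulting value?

-5

Column a is strictly dominated by d for Player II (-5<0, -10<-5, -13<-9); eliminate a.
Row r2 is strictly dominated by row r1 (-3>-5, -3>-7, -5>-10); eliminate r2.
Row r3 is strictly dominated by row r1 (-3>-8, -3>-9, -5>-13); eliminate r3.
Column c is strictly dominated by d for Player II (-5<-3); eliminate c.
Column b is strictly dominated by d for Player II (-5<-3); eliminate b.
Only (r1, d) remains, with payoff -5.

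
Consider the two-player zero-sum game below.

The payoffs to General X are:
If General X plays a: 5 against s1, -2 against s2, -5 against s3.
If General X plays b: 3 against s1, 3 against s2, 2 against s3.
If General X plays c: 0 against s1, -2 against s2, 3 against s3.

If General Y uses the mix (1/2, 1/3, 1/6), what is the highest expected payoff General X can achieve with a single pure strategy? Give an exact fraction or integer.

17/6

a: (5)·(1/2) + (-2)·(1/3) + (-5)·(1/6) = 1.
b: (3)·(1/2) + (3)·(1/3) + (2)·(1/6) = 17/6.
c: (0)·(1/2) + (-2)·(1/3) + (3)·(1/6) = -1/6.
The best pure response is b with expected payoff 17/6.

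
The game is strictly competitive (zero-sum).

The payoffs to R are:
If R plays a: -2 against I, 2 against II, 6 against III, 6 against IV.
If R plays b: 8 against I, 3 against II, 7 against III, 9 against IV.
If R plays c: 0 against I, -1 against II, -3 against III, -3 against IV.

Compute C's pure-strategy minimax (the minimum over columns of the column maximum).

3

The worst case (largest entry) in each column is I: 8, II: 3, III: 7, IV: 9.
The best (smallest) of these is 3.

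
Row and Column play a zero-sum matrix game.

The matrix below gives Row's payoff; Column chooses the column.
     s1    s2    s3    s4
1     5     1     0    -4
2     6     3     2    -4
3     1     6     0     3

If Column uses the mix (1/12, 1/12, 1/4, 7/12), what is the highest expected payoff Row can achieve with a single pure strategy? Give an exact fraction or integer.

1: (5)·(1/12) + (1)·(1/12) + (0)·(1/4) + (-4)·(7/12) = -11/6.
2: (6)·(1/12) + (3)·(1/12) + (2)·(1/4) + (-4)·(7/12) = -13/12.
3: (1)·(1/12) + (6)·(1/12) + (0)·(1/4) + (3)·(7/12) = 7/3.
The best pure response is 3 with expected payoff 7/3.

7/3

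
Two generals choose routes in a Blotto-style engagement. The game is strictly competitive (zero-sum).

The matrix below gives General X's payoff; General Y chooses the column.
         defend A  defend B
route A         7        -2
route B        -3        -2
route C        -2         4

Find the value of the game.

Row route B is strictly dominated by row route C, so General X never plays it.
The remaining 2×2 game on (route A, route C) × (defend A, defend B) has no saddle point. Let General X play route A with probability p; indifference gives 7p − 2(1−p) = −2p + 4(1−p), so p = 2/5.
Similarly General Y's optimal q on defend A is 2/5, and the value is 7·(2/5) + (-2)·(3/5) = 8/5.

8/5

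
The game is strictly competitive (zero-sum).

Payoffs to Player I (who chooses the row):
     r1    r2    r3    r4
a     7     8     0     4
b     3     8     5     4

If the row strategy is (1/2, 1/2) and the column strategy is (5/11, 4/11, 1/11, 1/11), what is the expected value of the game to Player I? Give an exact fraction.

127/22

Against (5/11, 4/11, 1/11, 1/11), each row's expected payoff is a: 71/11; b: 56/11.
Taking the (1/2, 1/2)-weighted average: (1/2)·(71/11) + (1/2)·(56/11) = 127/22.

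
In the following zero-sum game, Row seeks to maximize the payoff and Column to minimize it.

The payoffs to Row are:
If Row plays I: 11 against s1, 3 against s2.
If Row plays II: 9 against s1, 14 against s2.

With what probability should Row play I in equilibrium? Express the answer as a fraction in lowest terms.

Row minima are 3 and 9, so Row's maximin is 9; column maxima are 11 and 14, so Column's minimax is 11. These differ, so the equilibrium is in mixed strategies.
Let Row play I with probability p. Column is indifferent when 11p + 9(1−p) = 3p + 14(1−p), giving p = 5/13.

5/13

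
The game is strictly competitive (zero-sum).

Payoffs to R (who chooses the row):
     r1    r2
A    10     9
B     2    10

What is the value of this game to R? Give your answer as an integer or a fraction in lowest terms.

Row minima are 9 and 2, so R's maximin is 9; column maxima are 10 and 10, so C's minimax is 10. These differ, so the equilibrium is in mixed strategies.
Let R play A with probability p. C is indifferent when 10p + 2(1−p) = 9p + 10(1−p), giving p = 8/9.
Let C play r1 with probability q. R is indifferent when 10q + 9(1−q) = 2q + 10(1−q), giving q = 1/9.
The value is 10·(1/9) + (9)·(8/9) = 82/9.

82/9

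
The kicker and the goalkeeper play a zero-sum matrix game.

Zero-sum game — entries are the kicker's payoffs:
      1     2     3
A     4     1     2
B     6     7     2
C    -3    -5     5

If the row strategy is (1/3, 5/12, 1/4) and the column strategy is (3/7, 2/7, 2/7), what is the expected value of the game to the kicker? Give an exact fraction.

75/28

Against (3/7, 2/7, 2/7), each row's expected payoff is A: 18/7; B: 36/7; C: -9/7.
Taking the (1/3, 5/12, 1/4)-weighted average: (1/3)·(18/7) + (5/12)·(36/7) + (1/4)·(-9/7) = 75/28.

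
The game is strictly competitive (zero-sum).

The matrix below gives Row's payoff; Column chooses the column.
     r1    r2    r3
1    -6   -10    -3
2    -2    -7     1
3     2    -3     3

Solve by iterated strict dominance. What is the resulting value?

-3

Row 2 is strictly dominated by row 3 (2>-2, -3>-7, 3>1); eliminate 2.
Column r1 is strictly dominated by r2 for Column (-10<-6, -3<2); eliminate r1.
Row 1 is strictly dominated by row 3 (-3>-10, 3>-3); eliminate 1.
Column r3 is strictly dominated by r2 for Column (-3<3); eliminate r3.
Only (3, r2) remains, with payoff -3.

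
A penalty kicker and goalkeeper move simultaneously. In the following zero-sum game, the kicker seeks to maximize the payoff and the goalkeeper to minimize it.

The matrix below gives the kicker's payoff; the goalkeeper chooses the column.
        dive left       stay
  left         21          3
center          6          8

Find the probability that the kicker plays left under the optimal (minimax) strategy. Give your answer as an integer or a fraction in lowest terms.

1/10

Row minima are 3 and 6, so the kicker's maximin is 6; column maxima are 21 and 8, so the goalkeeper's minimax is 8. These differ, so the equilibrium is in mixed strategies.
Let the kicker play left with probability p. The goalkeeper is indifferent when 21p + 6(1−p) = 3p + 8(1−p), giving p = 1/10.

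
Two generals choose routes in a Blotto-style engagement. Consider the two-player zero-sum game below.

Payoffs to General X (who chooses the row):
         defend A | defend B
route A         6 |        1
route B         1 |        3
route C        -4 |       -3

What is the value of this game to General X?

Row route C is strictly dominated by row route B, so General X never plays it.
The remaining 2×2 game on (route A, route B) × (defend A, defend B) has no saddle point. Let General X play route A with probability p; indifference gives 6p + (1−p) = p + 3(1−p), so p = 2/7.
Similarly General Y's optimal q on defend A is 2/7, and the value is 6·(2/7) + (1)·(5/7) = 17/7.

17/7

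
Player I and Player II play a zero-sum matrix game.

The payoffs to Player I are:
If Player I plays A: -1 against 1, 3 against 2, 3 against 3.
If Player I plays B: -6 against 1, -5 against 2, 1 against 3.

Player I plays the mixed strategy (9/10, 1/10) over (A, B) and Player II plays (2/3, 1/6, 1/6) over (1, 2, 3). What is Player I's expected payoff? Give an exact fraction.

Against (2/3, 1/6, 1/6), each row's expected payoff is A: 1/3; B: -14/3.
Taking the (9/10, 1/10)-weighted average: (9/10)·(1/3) + (1/10)·(-14/3) = -1/6.

-1/6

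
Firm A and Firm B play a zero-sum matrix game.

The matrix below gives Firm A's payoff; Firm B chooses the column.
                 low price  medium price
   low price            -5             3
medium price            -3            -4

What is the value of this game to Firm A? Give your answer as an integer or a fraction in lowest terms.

-29/9

Row minima are -5 and -4, so Firm A's maximin is -4; column maxima are -3 and 3, so Firm B's minimax is -3. These differ, so the equilibrium is in mixed strategies.
Let Firm A play low price with probability p. Firm B is indifferent when −5p − 3(1−p) = 3p − 4(1−p), giving p = 1/9.
Let Firm B play low price with probability q. Firm A is indifferent when −5q + 3(1−q) = −3q − 4(1−q), giving q = 7/9.
The value is -5·(7/9) + (3)·(2/9) = -29/9.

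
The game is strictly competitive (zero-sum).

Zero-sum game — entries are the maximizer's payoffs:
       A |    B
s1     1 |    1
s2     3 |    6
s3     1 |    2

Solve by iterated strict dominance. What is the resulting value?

3

Row s1 is strictly dominated by row s2 (3>1, 6>1); eliminate s1.
Column B is strictly dominated by A for the minimizer (3<6, 1<2); eliminate B.
Row s3 is strictly dominated by row s2 (3>1); eliminate s3.
Only (s2, A) remains, with payoff 3.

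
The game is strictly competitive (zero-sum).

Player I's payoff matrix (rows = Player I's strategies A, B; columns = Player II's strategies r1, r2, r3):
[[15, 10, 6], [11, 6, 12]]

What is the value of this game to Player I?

Column r1 is strictly dominated by r2 for Player II (it gives Player I more in every row).
The remaining 2×2 game on (A, B) × (r2, r3) has no saddle point. Let Player I play A with probability p; indifference gives 10p + 6(1−p) = 6p + 12(1−p), so p = 3/5.
Similarly Player II's optimal q on r2 is 3/5, and the value is 10·(3/5) + (6)·(2/5) = 42/5.

42/5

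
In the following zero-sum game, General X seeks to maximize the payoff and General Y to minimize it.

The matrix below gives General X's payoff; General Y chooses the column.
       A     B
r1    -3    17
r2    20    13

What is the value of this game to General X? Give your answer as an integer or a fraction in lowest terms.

Row minima are -3 and 13, so General X's maximin is 13; column maxima are 20 and 17, so General Y's minimax is 17. These differ, so the equilibrium is in mixed strategies.
Let General X play r1 with probability p. General Y is indifferent when −3p + 20(1−p) = 17p + 13(1−p), giving p = 7/27.
Let General Y play A with probability q. General X is indifferent when −3q + 17(1−q) = 20q + 13(1−q), giving q = 4/27.
The value is -3·(4/27) + (17)·(23/27) = 379/27.

379/27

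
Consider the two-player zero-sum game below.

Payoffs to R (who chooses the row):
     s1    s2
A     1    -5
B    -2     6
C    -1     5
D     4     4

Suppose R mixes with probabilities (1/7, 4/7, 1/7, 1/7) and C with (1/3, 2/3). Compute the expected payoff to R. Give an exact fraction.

Against (1/3, 2/3), each row's expected payoff is A: -3; B: 10/3; C: 3; D: 4.
Taking the (1/7, 4/7, 1/7, 1/7)-weighted average: (1/7)·(-3) + (4/7)·(10/3) + (1/7)·(3) + (1/7)·(4) = 52/21.

52/21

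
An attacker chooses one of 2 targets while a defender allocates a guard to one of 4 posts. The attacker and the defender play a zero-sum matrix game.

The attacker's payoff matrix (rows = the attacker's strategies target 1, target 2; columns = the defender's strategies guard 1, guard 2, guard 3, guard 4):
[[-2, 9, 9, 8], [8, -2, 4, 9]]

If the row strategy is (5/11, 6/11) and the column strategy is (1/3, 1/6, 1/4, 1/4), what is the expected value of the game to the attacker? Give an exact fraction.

707/132

Against (1/3, 1/6, 1/4, 1/4), each row's expected payoff is target 1: 61/12; target 2: 67/12.
Taking the (5/11, 6/11)-weighted average: (5/11)·(61/12) + (6/11)·(67/12) = 707/132.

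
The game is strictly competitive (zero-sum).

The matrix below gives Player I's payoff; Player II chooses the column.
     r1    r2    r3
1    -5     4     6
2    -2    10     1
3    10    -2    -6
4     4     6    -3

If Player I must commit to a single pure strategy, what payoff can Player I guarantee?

-2

The worst-case payoff for each row is 1: -5, 2: -2, 3: -6, 4: -3.
The best of these is -2.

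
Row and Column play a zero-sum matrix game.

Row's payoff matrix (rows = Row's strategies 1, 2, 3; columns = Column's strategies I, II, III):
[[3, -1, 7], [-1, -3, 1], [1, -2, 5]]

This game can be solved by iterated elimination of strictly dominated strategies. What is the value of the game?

-1

Row 2 is strictly dominated by row 1 (3>-1, -1>-3, 7>1); eliminate 2.
Row 3 is strictly dominated by row 1 (3>1, -1>-2, 7>5); eliminate 3.
Column I is strictly dominated by II for Column (-1<3); eliminate I.
Column III is strictly dominated by II for Column (-1<7); eliminate III.
Only (1, II) remains, with payoff -1.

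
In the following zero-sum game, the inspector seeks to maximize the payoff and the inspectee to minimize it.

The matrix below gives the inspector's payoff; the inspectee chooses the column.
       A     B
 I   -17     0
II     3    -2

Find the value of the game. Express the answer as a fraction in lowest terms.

-17/11

Row minima are -17 and -2, so the inspector's maximin is -2; column maxima are 3 and 0, so the inspectee's minimax is 0. These differ, so the equilibrium is in mixed strategies.
Let the inspector play I with probability p. The inspectee is indifferent when −17p + 3(1−p) = −2(1−p), giving p = 5/22.
Let the inspectee play A with probability q. The inspector is indifferent when −17q = 3q − 2(1−q), giving q = 1/11.
The value is -17·(1/11) + (0)·(10/11) = -17/11.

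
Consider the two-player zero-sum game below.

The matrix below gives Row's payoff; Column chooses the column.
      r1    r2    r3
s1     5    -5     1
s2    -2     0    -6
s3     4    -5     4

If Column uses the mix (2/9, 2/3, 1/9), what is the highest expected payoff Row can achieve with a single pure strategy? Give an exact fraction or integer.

s1: (5)·(2/9) + (-5)·(2/3) + (1)·(1/9) = -19/9.
s2: (-2)·(2/9) + (0)·(2/3) + (-6)·(1/9) = -10/9.
s3: (4)·(2/9) + (-5)·(2/3) + (4)·(1/9) = -2.
The best pure response is s2 with expected payoff -10/9.

-10/9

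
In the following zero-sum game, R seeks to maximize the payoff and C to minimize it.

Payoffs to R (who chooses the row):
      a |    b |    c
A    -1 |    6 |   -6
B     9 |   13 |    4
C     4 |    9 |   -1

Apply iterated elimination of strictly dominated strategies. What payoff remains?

Column a is strictly dominated by c for C (-6<-1, 4<9, -1<4); eliminate a.
Row A is strictly dominated by row B (13>6, 4>-6); eliminate A.
Row C is strictly dominated by row B (13>9, 4>-1); eliminate C.
Column b is strictly dominated by c for C (4<13); eliminate b.
Only (B, c) remains, with payoff 4.

4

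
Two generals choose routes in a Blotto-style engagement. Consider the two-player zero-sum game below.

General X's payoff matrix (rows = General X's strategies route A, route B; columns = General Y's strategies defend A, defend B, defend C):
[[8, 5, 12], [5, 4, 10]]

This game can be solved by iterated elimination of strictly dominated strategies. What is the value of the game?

Column defend A is strictly dominated by defend B for General Y (5<8, 4<5); eliminate defend A.
Row route B is strictly dominated by row route A (5>4, 12>10); eliminate route B.
Column defend C is strictly dominated by defend B for General Y (5<12); eliminate defend C.
Only (route A, defend B) remains, with payoff 5.

5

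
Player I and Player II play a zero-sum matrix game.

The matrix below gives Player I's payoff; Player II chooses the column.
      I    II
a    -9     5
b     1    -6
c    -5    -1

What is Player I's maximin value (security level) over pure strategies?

-5

The worst-case payoff for each row is a: -9, b: -6, c: -5.
The best of these is -5.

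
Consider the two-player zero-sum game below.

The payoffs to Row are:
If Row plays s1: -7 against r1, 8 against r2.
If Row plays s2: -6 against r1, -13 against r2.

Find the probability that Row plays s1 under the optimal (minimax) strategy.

7/22

Row minima are -7 and -13, so Row's maximin is -7; column maxima are -6 and 8, so Column's minimax is -6. These differ, so the equilibrium is in mixed strategies.
Let Row play s1 with probability p. Column is indifferent when −7p − 6(1−p) = 8p − 13(1−p), giving p = 7/22.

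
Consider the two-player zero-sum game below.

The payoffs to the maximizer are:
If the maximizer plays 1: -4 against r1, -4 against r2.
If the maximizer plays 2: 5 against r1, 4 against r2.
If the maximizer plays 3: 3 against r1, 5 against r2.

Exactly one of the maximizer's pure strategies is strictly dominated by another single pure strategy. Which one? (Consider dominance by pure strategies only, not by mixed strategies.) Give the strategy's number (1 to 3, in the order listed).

1

Compare 1 with 2: 5 > -4, 4 > -4.
So 2 strictly dominates 1 for the maximizer; 1 is strictly dominated.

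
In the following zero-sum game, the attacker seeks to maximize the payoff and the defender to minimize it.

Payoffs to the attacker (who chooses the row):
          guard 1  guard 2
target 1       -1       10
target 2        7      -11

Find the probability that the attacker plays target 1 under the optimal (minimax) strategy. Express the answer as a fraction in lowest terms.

Row minima are -1 and -11, so the attacker's maximin is -1; column maxima are 7 and 10, so the defender's minimax is 7. These differ, so the equilibrium is in mixed strategies.
Let the attacker play target 1 with probability p. The defender is indifferent when −p + 7(1−p) = 10p − 11(1−p), giving p = 18/29.

18/29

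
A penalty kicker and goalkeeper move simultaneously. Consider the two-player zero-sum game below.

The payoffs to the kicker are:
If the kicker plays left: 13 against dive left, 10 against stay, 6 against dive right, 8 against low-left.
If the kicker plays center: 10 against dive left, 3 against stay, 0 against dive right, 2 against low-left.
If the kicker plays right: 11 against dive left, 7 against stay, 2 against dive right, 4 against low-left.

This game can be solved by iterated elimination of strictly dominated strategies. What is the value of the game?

6

Column dive left is strictly dominated by stay for the goalkeeper (10<13, 3<10, 7<11); eliminate dive left.
Column stay is strictly dominated by dive right for the goalkeeper (6<10, 0<3, 2<7); eliminate stay.
Column low-left is strictly dominated by dive right for the goalkeeper (6<8, 0<2, 2<4); eliminate low-left.
Row right is strictly dominated by row left (6>2); eliminate right.
Row center is strictly dominated by row left (6>0); eliminate center.
Only (left, dive right) remains, with payoff 6.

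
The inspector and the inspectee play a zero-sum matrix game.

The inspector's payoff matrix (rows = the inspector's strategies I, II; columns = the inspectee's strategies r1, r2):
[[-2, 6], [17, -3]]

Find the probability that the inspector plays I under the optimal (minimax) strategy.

Row minima are -2 and -3, so the inspector's maximin is -2; column maxima are 17 and 6, so the inspectee's minimax is 6. These differ, so the equilibrium is in mixed strategies.
Let the inspector play I with probability p. The inspectee is indifferent when −2p + 17(1−p) = 6p − 3(1−p), giving p = 5/7.

5/7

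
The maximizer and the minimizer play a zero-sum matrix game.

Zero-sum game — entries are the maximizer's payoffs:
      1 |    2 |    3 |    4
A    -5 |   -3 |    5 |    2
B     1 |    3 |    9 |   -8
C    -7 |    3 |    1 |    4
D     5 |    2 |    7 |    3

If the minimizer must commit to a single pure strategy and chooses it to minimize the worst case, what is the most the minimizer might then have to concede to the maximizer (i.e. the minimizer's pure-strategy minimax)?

The worst case (largest entry) in each column is 1: 5, 2: 3, 3: 9, 4: 4.
The best (smallest) of these is 3.

3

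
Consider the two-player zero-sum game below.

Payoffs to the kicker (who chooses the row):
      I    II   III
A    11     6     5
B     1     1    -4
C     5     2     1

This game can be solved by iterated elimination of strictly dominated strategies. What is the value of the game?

5

Column II is strictly dominated by III for the goalkeeper (5<6, -4<1, 1<2); eliminate II.
Row C is strictly dominated by row A (11>5, 5>1); eliminate C.
Column I is strictly dominated by III for the goalkeeper (5<11, -4<1); eliminate I.
Row B is strictly dominated by row A (5>-4); eliminate B.
Only (A, III) remains, with payoff 5.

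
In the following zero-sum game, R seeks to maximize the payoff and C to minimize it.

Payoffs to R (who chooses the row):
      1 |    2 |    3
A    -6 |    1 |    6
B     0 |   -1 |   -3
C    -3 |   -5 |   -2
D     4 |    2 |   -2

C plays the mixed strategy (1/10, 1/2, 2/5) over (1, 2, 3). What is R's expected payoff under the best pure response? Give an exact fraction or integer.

A: (-6)·(1/10) + (1)·(1/2) + (6)·(2/5) = 23/10.
B: (0)·(1/10) + (-1)·(1/2) + (-3)·(2/5) = -17/10.
C: (-3)·(1/10) + (-5)·(1/2) + (-2)·(2/5) = -18/5.
D: (4)·(1/10) + (2)·(1/2) + (-2)·(2/5) = 3/5.
The best pure response is A with expected payoff 23/10.

23/10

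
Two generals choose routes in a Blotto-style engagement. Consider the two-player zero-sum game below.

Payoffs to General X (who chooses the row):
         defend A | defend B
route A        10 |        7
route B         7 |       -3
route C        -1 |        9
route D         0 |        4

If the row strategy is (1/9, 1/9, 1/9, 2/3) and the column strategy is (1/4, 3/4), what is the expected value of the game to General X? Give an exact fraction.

Against (1/4, 3/4), each row's expected payoff is route A: 31/4; route B: -1/2; route C: 13/2; route D: 3.
Taking the (1/9, 1/9, 1/9, 2/3)-weighted average: (1/9)·(31/4) + (1/9)·(-1/2) + (1/9)·(13/2) + (2/3)·(3) = 127/36.

127/36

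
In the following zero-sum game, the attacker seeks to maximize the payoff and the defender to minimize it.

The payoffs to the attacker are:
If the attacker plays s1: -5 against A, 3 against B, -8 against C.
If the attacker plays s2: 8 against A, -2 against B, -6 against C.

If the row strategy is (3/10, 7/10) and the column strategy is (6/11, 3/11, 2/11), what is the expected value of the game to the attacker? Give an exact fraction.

9/10

Against (6/11, 3/11, 2/11), each row's expected payoff is s1: -37/11; s2: 30/11.
Taking the (3/10, 7/10)-weighted average: (3/10)·(-37/11) + (7/10)·(30/11) = 9/10.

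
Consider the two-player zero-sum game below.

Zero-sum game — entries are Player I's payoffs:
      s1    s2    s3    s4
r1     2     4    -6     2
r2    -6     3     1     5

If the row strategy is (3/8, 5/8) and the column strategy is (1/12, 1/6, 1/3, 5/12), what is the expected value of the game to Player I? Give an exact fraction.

Against (1/12, 1/6, 1/3, 5/12), each row's expected payoff is r1: -1/3; r2: 29/12.
Taking the (3/8, 5/8)-weighted average: (3/8)·(-1/3) + (5/8)·(29/12) = 133/96.

133/96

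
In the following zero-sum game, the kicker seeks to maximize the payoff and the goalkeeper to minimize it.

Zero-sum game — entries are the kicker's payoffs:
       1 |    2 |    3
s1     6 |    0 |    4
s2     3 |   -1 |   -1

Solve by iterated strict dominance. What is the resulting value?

0

Column 1 is strictly dominated by 2 for the goalkeeper (0<6, -1<3); eliminate 1.
Row s2 is strictly dominated by row s1 (0>-1, 4>-1); eliminate s2.
Column 3 is strictly dominated by 2 for the goalkeeper (0<4); eliminate 3.
Only (s1, 2) remains, with payoff 0.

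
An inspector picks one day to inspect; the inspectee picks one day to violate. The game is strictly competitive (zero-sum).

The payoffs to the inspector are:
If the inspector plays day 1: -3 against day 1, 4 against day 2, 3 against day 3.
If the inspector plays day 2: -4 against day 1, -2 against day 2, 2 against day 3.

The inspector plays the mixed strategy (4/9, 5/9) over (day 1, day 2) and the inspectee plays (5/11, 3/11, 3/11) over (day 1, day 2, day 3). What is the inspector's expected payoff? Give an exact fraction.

Against (5/11, 3/11, 3/11), each row's expected payoff is day 1: 6/11; day 2: -20/11.
Taking the (4/9, 5/9)-weighted average: (4/9)·(6/11) + (5/9)·(-20/11) = -76/99.

-76/99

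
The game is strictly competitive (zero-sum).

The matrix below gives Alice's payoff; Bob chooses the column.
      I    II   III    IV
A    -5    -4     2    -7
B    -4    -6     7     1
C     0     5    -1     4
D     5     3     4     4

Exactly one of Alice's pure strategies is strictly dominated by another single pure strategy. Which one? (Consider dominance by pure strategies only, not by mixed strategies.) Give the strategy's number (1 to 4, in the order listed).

1

Compare A with D: 5 > -5, 3 > -4, 4 > 2, 4 > -7.
So D strictly dominates A for Alice; A is strictly dominated.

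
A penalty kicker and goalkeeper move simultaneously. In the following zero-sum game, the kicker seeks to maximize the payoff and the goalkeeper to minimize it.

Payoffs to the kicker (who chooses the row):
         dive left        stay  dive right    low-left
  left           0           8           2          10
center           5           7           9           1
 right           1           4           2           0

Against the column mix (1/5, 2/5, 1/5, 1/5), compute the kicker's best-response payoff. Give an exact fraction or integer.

29/5

left: (0)·(1/5) + (8)·(2/5) + (2)·(1/5) + (10)·(1/5) = 28/5.
center: (5)·(1/5) + (7)·(2/5) + (9)·(1/5) + (1)·(1/5) = 29/5.
right: (1)·(1/5) + (4)·(2/5) + (2)·(1/5) + (0)·(1/5) = 11/5.
The best pure response is center with expected payoff 29/5.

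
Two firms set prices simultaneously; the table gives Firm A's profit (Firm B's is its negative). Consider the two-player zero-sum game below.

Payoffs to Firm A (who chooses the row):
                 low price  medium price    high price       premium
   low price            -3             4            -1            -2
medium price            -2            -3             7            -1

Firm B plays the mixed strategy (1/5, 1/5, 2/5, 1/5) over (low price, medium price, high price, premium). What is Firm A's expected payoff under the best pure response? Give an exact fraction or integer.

8/5

low price: (-3)·(1/5) + (4)·(1/5) + (-1)·(2/5) + (-2)·(1/5) = -3/5.
medium price: (-2)·(1/5) + (-3)·(1/5) + (7)·(2/5) + (-1)·(1/5) = 8/5.
The best pure response is medium price with expected payoff 8/5.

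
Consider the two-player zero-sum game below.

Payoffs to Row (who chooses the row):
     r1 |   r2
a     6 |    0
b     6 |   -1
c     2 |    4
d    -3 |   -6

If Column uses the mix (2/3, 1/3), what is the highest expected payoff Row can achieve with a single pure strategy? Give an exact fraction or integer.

4

a: (6)·(2/3) + (0)·(1/3) = 4.
b: (6)·(2/3) + (-1)·(1/3) = 11/3.
c: (2)·(2/3) + (4)·(1/3) = 8/3.
d: (-3)·(2/3) + (-6)·(1/3) = -4.
The best pure response is a with expected payoff 4.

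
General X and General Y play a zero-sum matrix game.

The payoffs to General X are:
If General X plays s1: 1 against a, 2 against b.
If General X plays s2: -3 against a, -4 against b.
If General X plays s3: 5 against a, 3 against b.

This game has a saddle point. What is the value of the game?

Row minima: 1, -4, 3 → General X's maximin is 3.
Column maxima: 5, 3 → General Y's minimax is 3.
They coincide at (s3, b), so the value is 3.

3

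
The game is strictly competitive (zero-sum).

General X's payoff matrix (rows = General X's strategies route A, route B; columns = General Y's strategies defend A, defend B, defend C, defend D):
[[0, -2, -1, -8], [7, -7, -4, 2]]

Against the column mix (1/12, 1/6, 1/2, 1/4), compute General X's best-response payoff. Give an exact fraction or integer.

-25/12

route A: (0)·(1/12) + (-2)·(1/6) + (-1)·(1/2) + (-8)·(1/4) = -17/6.
route B: (7)·(1/12) + (-7)·(1/6) + (-4)·(1/2) + (2)·(1/4) = -25/12.
The best pure response is route B with expected payoff -25/12.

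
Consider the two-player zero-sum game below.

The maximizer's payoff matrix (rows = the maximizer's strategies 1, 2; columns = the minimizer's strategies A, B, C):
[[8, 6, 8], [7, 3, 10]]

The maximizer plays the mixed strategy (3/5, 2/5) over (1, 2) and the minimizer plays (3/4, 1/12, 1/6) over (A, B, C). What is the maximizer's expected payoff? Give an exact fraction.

Against (3/4, 1/12, 1/6), each row's expected payoff is 1: 47/6; 2: 43/6.
Taking the (3/5, 2/5)-weighted average: (3/5)·(47/6) + (2/5)·(43/6) = 227/30.

227/30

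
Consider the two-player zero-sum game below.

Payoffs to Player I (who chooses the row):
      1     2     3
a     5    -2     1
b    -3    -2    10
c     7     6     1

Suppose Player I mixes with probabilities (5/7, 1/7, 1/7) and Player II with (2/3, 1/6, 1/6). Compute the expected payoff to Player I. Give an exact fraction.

Against (2/3, 1/6, 1/6), each row's expected payoff is a: 19/6; b: -2/3; c: 35/6.
Taking the (5/7, 1/7, 1/7)-weighted average: (5/7)·(19/6) + (1/7)·(-2/3) + (1/7)·(35/6) = 3.

3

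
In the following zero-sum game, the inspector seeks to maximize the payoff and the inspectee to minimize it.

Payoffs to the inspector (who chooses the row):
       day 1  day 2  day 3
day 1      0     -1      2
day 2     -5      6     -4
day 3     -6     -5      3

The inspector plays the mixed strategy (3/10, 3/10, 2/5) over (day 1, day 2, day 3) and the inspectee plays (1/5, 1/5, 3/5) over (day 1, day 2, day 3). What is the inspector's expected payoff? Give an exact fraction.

-13/25

Against (1/5, 1/5, 3/5), each row's expected payoff is day 1: 1; day 2: -11/5; day 3: -2/5.
Taking the (3/10, 3/10, 2/5)-weighted average: (3/10)·(1) + (3/10)·(-11/5) + (2/5)·(-2/5) = -13/25.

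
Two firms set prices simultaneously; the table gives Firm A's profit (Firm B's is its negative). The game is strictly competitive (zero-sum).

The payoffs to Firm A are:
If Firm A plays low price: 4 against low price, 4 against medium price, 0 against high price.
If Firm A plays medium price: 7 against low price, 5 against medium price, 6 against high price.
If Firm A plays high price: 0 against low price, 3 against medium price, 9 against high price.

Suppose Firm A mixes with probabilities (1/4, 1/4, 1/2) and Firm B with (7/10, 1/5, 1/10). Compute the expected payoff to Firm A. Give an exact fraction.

Against (7/10, 1/5, 1/10), each row's expected payoff is low price: 18/5; medium price: 13/2; high price: 3/2.
Taking the (1/4, 1/4, 1/2)-weighted average: (1/4)·(18/5) + (1/4)·(13/2) + (1/2)·(3/2) = 131/40.

131/40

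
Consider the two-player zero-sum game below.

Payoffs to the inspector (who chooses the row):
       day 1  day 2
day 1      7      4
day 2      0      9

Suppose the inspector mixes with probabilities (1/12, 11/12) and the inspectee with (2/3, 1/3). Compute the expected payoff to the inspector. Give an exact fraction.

13/4

Against (2/3, 1/3), each row's expected payoff is day 1: 6; day 2: 3.
Taking the (1/12, 11/12)-weighted average: (1/12)·(6) + (11/12)·(3) = 13/4.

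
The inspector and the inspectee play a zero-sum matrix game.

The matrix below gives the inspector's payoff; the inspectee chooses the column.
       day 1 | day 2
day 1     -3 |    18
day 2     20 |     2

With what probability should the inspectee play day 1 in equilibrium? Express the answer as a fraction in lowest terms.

16/39

Row minima are -3 and 2, so the inspector's maximin is 2; column maxima are 20 and 18, so the inspectee's minimax is 18. These differ, so the equilibrium is in mixed strategies.
Let the inspectee play day 1 with probability q. The inspector is indifferent when −3q + 18(1−q) = 20q + 2(1−q), giving q = 16/39.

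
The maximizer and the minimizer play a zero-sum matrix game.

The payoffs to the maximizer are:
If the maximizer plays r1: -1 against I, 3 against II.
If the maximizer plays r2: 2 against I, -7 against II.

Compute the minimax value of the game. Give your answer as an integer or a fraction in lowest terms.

Row minima are -1 and -7, so the maximizer's maximin is -1; column maxima are 2 and 3, so the minimizer's minimax is 2. These differ, so the equilibrium is in mixed strategies.
Let the maximizer play r1 with probability p. The minimizer is indifferent when −p + 2(1−p) = 3p − 7(1−p), giving p = 9/13.
Let the minimizer play I with probability q. The maximizer is indifferent when −q + 3(1−q) = 2q − 7(1−q), giving q = 10/13.
The value is -1·(10/13) + (3)·(3/13) = -1/13.

-1/13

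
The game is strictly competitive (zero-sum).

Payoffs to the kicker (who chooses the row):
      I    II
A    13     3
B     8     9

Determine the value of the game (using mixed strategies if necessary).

Row minima are 3 and 8, so the kicker's maximin is 8; column maxima are 13 and 9, so the goalkeeper's minimax is 9. These differ, so the equilibrium is in mixed strategies.
Let the kicker play A with probability p. The goalkeeper is indifferent when 13p + 8(1−p) = 3p + 9(1−p), giving p = 1/11.
Let the goalkeeper play I with probability q. The kicker is indifferent when 13q + 3(1−q) = 8q + 9(1−q), giving q = 6/11.
The value is 13·(6/11) + (3)·(5/11) = 93/11.

93/11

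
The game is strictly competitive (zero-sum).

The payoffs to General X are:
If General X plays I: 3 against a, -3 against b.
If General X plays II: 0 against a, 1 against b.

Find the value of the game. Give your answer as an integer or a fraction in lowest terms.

3/7

Row minima are -3 and 0, so General X's maximin is 0; column maxima are 3 and 1, so General Y's minimax is 1. These differ, so the equilibrium is in mixed strategies.
Let General X play I with probability p. General Y is indifferent when 3p = −3p + (1−p), giving p = 1/7.
Let General Y play a with probability q. General X is indifferent when 3q − 3(1−q) = (1−q), giving q = 4/7.
The value is 3·(4/7) + (-3)·(3/7) = 3/7.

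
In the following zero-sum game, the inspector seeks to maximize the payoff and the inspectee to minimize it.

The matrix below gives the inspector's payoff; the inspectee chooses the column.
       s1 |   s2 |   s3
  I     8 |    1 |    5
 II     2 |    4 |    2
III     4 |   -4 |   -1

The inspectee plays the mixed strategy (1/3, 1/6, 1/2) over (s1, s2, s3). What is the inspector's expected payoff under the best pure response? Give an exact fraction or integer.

16/3

I: (8)·(1/3) + (1)·(1/6) + (5)·(1/2) = 16/3.
II: (2)·(1/3) + (4)·(1/6) + (2)·(1/2) = 7/3.
III: (4)·(1/3) + (-4)·(1/6) + (-1)·(1/2) = 1/6.
The best pure response is I with expected payoff 16/3.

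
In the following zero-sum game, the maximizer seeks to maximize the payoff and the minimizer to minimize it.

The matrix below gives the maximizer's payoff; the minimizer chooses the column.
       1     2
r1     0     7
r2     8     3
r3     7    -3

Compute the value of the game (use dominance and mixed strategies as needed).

Row r3 is strictly dominated by row r2, so the maximizer never plays it.
The remaining 2×2 game on (r1, r2) × (1, 2) has no saddle point. Let the maximizer play r1 with probability p; indifference gives 8(1−p) = 7p + 3(1−p), so p = 5/12.
Similarly the minimizer's optimal q on 1 is 1/3, and the value is 0·(1/3) + (7)·(2/3) = 14/3.

14/3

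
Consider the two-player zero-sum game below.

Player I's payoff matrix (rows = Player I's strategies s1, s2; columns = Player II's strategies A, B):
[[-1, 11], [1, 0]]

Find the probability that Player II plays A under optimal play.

11/13

Row minima are -1 and 0, so Player I's maximin is 0; column maxima are 1 and 11, so Player II's minimax is 1. These differ, so the equilibrium is in mixed strategies.
Let Player II play A with probability q. Player I is indifferent when −q + 11(1−q) = q, giving q = 11/13.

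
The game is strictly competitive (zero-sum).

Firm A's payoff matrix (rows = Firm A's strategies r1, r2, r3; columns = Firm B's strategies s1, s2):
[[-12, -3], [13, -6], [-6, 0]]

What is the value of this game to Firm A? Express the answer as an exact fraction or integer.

Row r1 is strictly dominated by row r3, so Firm A never plays it.
The remaining 2×2 game on (r2, r3) × (s1, s2) has no saddle point. Let Firm A play r2 with probability p; indifference gives 13p − 6(1−p) = −6p, so p = 6/25.
Similarly Firm B's optimal q on s1 is 6/25, and the value is 13·(6/25) + (-6)·(19/25) = -36/25.

-36/25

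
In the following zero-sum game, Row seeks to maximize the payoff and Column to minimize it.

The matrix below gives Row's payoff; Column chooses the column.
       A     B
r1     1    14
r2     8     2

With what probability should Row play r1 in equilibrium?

Row minima are 1 and 2, so Row's maximin is 2; column maxima are 8 and 14, so Column's minimax is 8. These differ, so the equilibrium is in mixed strategies.
Let Row play r1 with probability p. Column is indifferent when p + 8(1−p) = 14p + 2(1−p), giving p = 6/19.

6/19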